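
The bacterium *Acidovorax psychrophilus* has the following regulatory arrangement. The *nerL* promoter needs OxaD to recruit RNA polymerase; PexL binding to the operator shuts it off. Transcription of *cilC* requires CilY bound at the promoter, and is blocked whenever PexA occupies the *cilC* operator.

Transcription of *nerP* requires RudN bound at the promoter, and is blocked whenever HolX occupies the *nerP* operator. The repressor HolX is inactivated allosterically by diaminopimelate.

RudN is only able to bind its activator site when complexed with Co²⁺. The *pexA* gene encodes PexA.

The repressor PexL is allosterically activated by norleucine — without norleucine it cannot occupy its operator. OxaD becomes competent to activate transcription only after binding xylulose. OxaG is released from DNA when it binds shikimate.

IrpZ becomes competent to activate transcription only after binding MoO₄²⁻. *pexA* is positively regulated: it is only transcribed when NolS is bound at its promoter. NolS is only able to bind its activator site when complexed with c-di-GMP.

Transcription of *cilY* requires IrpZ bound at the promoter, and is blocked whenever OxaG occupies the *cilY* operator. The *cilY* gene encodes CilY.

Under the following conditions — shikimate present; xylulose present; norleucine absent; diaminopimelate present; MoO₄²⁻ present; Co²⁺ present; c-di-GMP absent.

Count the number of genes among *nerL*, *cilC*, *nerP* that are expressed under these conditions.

Norleucine is absent, so PexL is inactive.
Xylulose is present, so OxaD is active.
No repressor is bound and OxaD is active, so *nerL* is transcribed.
→ *nerL* is ON.
Shikimate is present, so OxaG is inactive.
MoO₄²⁻ is present, so IrpZ is active.
No repressor is bound and IrpZ is active, so *cilY* is transcribed.
So CilY is produced and active.
c-di-GMP is absent, so NolS is inactive.
Required activator NolS is absent, so *pexA* is not transcribed.
So PexA is not produced.
No repressor is bound and CilY is active, so *cilC* is transcribed.
→ *cilC* is ON.
Co²⁺ is present, so RudN is active.
Diaminopimelate is present, so HolX is inactive.
No repressor is bound and RudN is active, so *nerP* is transcribed.
→ *nerP* is ON.
3 of the 3 genes are transcribed.

3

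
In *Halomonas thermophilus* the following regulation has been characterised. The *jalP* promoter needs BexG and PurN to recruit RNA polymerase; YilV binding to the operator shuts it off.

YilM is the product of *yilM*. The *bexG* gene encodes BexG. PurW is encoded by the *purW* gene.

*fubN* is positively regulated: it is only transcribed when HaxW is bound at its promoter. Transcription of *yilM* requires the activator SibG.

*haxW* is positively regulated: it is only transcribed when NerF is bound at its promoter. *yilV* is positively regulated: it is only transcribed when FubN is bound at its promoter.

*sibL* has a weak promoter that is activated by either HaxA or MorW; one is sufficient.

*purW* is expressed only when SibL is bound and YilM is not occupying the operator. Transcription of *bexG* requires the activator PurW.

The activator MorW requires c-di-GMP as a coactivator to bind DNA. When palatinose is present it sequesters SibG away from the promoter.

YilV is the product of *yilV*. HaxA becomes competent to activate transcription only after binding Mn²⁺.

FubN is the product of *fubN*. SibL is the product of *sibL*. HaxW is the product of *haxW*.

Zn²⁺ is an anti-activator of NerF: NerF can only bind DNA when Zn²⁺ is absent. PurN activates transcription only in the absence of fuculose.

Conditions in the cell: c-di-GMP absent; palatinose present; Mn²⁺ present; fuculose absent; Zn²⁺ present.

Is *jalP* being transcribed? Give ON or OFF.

Mn²⁺ is present, so HaxA is active.
c-di-GMP is absent, so MorW is inactive.
Activator HaxA is present, so *sibL* is transcribed.
So SibL is produced and active.
Palatinose is present, so SibG is inactive.
Required activator SibG is absent, so *yilM* is not transcribed.
So YilM is not produced.
No repressor is bound and SibL is active, so *purW* is transcribed.
So PurW is produced and active.
No repressor is bound and PurW is active, so *bexG* is transcribed.
So BexG is produced and active.
Fuculose is absent, so PurN is active.
Zn²⁺ is present, so NerF is inactive.
Required activator NerF is absent, so *haxW* is not transcribed.
So HaxW is not produced.
Required activator HaxW is absent, so *fubN* is not transcribed.
So FubN is not produced.
Required activator FubN is absent, so *yilV* is not transcribed.
So YilV is not produced.
No repressor is bound and BexG and PurN are active, so *jalP* is transcribed.

ON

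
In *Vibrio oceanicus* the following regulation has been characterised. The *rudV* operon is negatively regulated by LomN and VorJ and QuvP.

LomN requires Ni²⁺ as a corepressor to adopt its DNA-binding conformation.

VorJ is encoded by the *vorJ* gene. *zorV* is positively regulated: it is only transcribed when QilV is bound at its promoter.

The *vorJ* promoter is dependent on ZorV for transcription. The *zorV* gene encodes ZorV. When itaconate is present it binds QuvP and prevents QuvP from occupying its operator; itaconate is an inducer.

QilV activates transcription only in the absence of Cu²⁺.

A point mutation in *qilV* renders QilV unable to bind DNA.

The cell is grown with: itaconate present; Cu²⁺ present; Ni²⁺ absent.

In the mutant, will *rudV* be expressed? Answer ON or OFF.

Ni²⁺ is absent, so LomN is inactive.
QilV is non-functional in this strain, so it has no effect.
Required activator QilV is absent, so *zorV* is not transcribed.
So ZorV is not produced.
Required activator ZorV is absent, so *vorJ* is not transcribed.
So VorJ is not produced.
Itaconate is present, so QuvP is inactive.
With no repressor bound, *rudV* is transcribed.

ON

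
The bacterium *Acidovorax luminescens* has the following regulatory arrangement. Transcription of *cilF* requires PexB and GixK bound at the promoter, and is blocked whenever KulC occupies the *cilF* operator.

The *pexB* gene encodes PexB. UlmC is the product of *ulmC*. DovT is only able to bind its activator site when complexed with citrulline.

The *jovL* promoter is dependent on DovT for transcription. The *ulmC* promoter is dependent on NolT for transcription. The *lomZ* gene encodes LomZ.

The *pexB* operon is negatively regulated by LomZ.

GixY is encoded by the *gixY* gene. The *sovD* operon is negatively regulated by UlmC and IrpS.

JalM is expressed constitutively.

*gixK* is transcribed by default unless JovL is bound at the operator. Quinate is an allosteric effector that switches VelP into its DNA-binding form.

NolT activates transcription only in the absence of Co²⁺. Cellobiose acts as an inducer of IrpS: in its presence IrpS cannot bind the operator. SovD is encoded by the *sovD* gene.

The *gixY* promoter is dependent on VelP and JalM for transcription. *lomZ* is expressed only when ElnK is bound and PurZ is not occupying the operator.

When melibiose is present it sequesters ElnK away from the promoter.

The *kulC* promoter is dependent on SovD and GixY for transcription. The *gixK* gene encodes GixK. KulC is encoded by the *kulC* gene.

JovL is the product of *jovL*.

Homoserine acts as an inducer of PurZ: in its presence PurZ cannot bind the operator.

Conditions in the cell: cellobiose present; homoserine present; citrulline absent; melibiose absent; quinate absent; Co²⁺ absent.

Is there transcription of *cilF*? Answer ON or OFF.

Co²⁺ is absent, so NolT is active.
No repressor is bound and NolT is active, so *ulmC* is transcribed.
So UlmC is produced and active.
Cellobiose is present, so IrpS is inactive.
With repressor UlmC bound, *sovD* is not transcribed.
So SovD is not produced.
Quinate is absent, so VelP is inactive.
JalM is produced constitutively and is active.
Required activator VelP is absent, so *gixY* is not transcribed.
So GixY is not produced.
Required activator SovD is absent, so *kulC* is not transcribed.
So KulC is not produced.
Homoserine is present, so PurZ is inactive.
Melibiose is absent, so ElnK is active.
No repressor is bound and ElnK is active, so *lomZ* is transcribed.
So LomZ is produced and active.
With repressor LomZ bound, *pexB* is not transcribed.
So PexB is not produced.
Citrulline is absent, so DovT is inactive.
Required activator DovT is absent, so *jovL* is not transcribed.
So JovL is not produced.
With no repressor bound, *gixK* is transcribed.
So GixK is produced and active.
Required activator PexB is absent, so *cilF* is not transcribed.

OFF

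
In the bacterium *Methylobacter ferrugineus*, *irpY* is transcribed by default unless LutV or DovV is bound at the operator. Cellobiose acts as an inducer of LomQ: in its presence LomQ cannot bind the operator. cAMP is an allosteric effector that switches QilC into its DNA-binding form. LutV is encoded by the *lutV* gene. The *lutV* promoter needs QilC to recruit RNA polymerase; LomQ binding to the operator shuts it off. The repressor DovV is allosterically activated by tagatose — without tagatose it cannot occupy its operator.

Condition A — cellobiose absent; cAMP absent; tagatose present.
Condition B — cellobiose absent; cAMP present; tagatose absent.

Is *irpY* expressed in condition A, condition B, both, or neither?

B only

Condition A:
Cellobiose is absent, so LomQ is active.
cAMP is absent, so QilC is inactive.
With repressor LomQ bound, *lutV* is not transcribed.
So LutV is not produced.
Tagatose is present, so DovV is active.
With repressor DovV bound, *irpY* is not transcribed.
→ *irpY* is OFF in A.
Condition B:
Cellobiose is absent, so LomQ is active.
cAMP is present, so QilC is active.
With repressor LomQ bound, *lutV* is not transcribed.
So LutV is not produced.
Tagatose is absent, so DovV is inactive.
With no repressor bound, *irpY* is transcribed.
→ *irpY* is ON in B.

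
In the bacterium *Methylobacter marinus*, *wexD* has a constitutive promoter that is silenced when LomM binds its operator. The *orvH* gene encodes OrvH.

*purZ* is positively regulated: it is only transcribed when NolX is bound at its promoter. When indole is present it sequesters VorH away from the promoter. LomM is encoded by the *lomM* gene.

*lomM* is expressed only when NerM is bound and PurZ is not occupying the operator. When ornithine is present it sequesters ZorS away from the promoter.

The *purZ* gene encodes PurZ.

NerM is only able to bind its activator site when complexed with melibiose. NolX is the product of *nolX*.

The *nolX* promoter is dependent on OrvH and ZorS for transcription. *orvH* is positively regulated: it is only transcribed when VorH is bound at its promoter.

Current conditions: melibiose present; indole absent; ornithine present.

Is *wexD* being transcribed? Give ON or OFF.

OFF

Indole is absent, so VorH is active.
No repressor is bound and VorH is active, so *orvH* is transcribed.
So OrvH is produced and active.
Ornithine is present, so ZorS is inactive.
Required activator ZorS is absent, so *nolX* is not transcribed.
So NolX is not produced.
Required activator NolX is absent, so *purZ* is not transcribed.
So PurZ is not produced.
Melibiose is present, so NerM is active.
No repressor is bound and NerM is active, so *lomM* is transcribed.
So LomM is produced and active.
With repressor LomM bound, *wexD* is not transcribed.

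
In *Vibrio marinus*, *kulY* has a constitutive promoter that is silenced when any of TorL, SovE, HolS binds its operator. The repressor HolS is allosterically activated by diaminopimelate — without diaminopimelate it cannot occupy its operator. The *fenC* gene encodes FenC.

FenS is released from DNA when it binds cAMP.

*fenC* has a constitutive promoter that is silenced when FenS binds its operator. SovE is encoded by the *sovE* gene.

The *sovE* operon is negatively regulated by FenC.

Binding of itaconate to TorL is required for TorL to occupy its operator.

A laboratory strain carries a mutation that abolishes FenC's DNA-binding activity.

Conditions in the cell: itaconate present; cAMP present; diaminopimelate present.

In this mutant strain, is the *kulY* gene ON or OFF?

Itaconate is present, so TorL is active.
FenC is non-functional in this strain, so it has no effect.
With no repressor bound, *sovE* is transcribed.
So SovE is produced and active.
Diaminopimelate is present, so HolS is active.
With repressor TorL bound, *kulY* is not transcribed.

OFF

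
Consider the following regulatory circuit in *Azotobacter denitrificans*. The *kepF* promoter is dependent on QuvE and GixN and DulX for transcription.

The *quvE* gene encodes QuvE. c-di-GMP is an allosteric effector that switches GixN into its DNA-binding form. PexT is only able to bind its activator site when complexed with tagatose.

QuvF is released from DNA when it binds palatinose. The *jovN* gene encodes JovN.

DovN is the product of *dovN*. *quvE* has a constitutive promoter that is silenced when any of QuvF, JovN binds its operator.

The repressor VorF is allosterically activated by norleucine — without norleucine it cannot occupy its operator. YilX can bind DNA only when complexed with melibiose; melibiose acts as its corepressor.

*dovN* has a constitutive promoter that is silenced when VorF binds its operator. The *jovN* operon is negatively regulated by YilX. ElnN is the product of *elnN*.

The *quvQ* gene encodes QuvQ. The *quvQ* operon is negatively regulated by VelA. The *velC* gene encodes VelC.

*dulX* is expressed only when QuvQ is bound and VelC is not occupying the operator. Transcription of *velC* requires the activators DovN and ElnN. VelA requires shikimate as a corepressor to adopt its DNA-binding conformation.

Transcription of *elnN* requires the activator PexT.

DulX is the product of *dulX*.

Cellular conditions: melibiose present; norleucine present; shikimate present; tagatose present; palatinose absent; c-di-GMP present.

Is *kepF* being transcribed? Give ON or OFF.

Palatinose is absent, so QuvF is active.
Melibiose is present, so YilX is active.
With repressor YilX bound, *jovN* is not transcribed.
So JovN is not produced.
With repressor QuvF bound, *quvE* is not transcribed.
So QuvE is not produced.
c-di-GMP is present, so GixN is active.
Shikimate is present, so VelA is active.
With repressor VelA bound, *quvQ* is not transcribed.
So QuvQ is not produced.
Norleucine is present, so VorF is active.
With repressor VorF bound, *dovN* is not transcribed.
So DovN is not produced.
Tagatose is present, so PexT is active.
No repressor is bound and PexT is active, so *elnN* is transcribed.
So ElnN is produced and active.
Required activator DovN is absent, so *velC* is not transcribed.
So VelC is not produced.
Required activator QuvQ is absent, so *dulX* is not transcribed.
So DulX is not produced.
Required activator QuvE is absent, so *kepF* is not transcribed.

OFF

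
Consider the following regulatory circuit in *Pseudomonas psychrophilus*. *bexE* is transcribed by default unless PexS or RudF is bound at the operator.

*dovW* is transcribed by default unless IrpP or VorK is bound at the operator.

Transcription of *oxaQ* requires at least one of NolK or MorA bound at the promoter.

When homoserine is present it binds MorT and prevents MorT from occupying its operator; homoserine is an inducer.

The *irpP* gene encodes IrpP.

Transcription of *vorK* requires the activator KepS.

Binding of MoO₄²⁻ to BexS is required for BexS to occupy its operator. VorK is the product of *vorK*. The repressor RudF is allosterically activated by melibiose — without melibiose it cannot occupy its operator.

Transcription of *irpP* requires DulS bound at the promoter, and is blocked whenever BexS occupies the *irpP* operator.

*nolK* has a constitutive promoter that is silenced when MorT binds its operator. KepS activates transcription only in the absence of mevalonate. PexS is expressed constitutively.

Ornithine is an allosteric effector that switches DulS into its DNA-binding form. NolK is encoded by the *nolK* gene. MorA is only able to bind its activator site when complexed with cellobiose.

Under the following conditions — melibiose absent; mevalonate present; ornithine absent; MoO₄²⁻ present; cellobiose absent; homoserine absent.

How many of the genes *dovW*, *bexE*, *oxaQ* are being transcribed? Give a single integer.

1

Ornithine is absent, so DulS is inactive.
MoO₄²⁻ is present, so BexS is active.
With repressor BexS bound, *irpP* is not transcribed.
So IrpP is not produced.
Mevalonate is present, so KepS is inactive.
Required activator KepS is absent, so *vorK* is not transcribed.
So VorK is not produced.
With no repressor bound, *dovW* is transcribed.
→ *dovW* is ON.
PexS is produced constitutively and is active.
Melibiose is absent, so RudF is inactive.
With repressor PexS bound, *bexE* is not transcribed.
→ *bexE* is OFF.
Homoserine is absent, so MorT is active.
With repressor MorT bound, *nolK* is not transcribed.
So NolK is not produced.
Cellobiose is absent, so MorA is inactive.
No activator is available at the *oxaQ* promoter, so *oxaQ* is not transcribed.
→ *oxaQ* is OFF.
1 of the 3 genes is transcribed.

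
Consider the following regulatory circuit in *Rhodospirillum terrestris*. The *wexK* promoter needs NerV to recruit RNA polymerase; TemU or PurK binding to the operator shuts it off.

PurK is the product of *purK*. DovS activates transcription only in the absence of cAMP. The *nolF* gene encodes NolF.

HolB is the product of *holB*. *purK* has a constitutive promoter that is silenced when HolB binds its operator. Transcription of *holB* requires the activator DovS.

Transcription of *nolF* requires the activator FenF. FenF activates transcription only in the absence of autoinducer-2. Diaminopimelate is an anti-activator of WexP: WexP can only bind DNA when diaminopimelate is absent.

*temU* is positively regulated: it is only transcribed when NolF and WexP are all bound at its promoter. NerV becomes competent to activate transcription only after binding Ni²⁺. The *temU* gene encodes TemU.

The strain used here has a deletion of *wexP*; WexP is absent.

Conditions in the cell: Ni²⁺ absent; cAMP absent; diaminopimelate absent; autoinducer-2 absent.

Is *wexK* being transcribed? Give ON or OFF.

OFF

Autoinducer-2 is absent, so FenF is active.
No repressor is bound and FenF is active, so *nolF* is transcribed.
So NolF is produced and active.
WexP is non-functional in this strain, so it has no effect.
Required activator WexP is absent, so *temU* is not transcribed.
So TemU is not produced.
Ni²⁺ is absent, so NerV is inactive.
cAMP is absent, so DovS is active.
No repressor is bound and DovS is active, so *holB* is transcribed.
So HolB is produced and active.
With repressor HolB bound, *purK* is not transcribed.
So PurK is not produced.
Required activator NerV is absent, so *wexK* is not transcribed.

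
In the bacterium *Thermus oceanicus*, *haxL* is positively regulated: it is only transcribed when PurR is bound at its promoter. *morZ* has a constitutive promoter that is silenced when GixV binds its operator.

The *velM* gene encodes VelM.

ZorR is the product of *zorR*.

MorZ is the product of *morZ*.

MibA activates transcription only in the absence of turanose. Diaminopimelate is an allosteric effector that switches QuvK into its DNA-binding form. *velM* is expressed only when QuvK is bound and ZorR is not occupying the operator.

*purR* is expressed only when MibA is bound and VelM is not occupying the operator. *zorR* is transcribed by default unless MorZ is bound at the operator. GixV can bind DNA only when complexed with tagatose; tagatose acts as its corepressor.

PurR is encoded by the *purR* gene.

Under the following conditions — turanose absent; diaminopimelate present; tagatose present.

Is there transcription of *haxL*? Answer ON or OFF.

ON

Tagatose is present, so GixV is active.
With repressor GixV bound, *morZ* is not transcribed.
So MorZ is not produced.
With no repressor bound, *zorR* is transcribed.
So ZorR is produced and active.
Diaminopimelate is present, so QuvK is active.
With repressor ZorR bound, *velM* is not transcribed.
So VelM is not produced.
Turanose is absent, so MibA is active.
No repressor is bound and MibA is active, so *purR* is transcribed.
So PurR is produced and active.
No repressor is bound and PurR is active, so *haxL* is transcribed.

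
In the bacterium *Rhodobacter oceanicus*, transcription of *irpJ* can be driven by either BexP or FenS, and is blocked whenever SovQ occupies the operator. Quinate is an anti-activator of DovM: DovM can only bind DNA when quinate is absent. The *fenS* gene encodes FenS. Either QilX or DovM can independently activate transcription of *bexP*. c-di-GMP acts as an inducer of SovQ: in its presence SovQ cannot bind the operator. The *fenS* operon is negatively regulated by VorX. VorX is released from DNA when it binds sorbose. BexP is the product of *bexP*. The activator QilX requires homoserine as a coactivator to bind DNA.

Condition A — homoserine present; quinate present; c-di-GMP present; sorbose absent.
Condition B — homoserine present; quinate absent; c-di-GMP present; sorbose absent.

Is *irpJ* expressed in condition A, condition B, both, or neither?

both

Condition A:
Homoserine is present, so QilX is active.
Quinate is present, so DovM is inactive.
Activator QilX is present, so *bexP* is transcribed.
So BexP is produced and active.
c-di-GMP is present, so SovQ is inactive.
Sorbose is absent, so VorX is active.
With repressor VorX bound, *fenS* is not transcribed.
So FenS is not produced.
Activator BexP is present, so *irpJ* is transcribed.
→ *irpJ* is ON in A.
Condition B:
Homoserine is present, so QilX is active.
Quinate is absent, so DovM is active.
Activator QilX is present, so *bexP* is transcribed.
So BexP is produced and active.
c-di-GMP is present, so SovQ is inactive.
Sorbose is absent, so VorX is active.
With repressor VorX bound, *fenS* is not transcribed.
So FenS is not produced.
Activator BexP is present, so *irpJ* is transcribed.
→ *irpJ* is ON in B.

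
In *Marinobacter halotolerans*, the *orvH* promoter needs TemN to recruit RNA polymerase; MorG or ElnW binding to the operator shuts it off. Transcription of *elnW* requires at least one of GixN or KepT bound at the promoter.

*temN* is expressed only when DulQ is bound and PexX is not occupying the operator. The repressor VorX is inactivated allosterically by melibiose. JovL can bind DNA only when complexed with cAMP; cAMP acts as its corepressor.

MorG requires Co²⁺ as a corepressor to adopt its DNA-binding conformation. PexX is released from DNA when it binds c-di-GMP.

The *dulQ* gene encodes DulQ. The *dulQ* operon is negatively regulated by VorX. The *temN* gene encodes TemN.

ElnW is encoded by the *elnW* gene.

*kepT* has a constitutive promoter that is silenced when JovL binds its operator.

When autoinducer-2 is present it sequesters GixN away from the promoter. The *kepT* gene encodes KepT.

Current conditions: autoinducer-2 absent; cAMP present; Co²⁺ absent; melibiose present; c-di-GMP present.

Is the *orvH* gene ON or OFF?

OFF

Co²⁺ is absent, so MorG is inactive.
Melibiose is present, so VorX is inactive.
With no repressor bound, *dulQ* is transcribed.
So DulQ is produced and active.
c-di-GMP is present, so PexX is inactive.
No repressor is bound and DulQ is active, so *temN* is transcribed.
So TemN is produced and active.
Autoinducer-2 is absent, so GixN is active.
cAMP is present, so JovL is active.
With repressor JovL bound, *kepT* is not transcribed.
So KepT is not produced.
Activator GixN is present, so *elnW* is transcribed.
So ElnW is produced and active.
With repressor ElnW bound, *orvH* is not transcribed.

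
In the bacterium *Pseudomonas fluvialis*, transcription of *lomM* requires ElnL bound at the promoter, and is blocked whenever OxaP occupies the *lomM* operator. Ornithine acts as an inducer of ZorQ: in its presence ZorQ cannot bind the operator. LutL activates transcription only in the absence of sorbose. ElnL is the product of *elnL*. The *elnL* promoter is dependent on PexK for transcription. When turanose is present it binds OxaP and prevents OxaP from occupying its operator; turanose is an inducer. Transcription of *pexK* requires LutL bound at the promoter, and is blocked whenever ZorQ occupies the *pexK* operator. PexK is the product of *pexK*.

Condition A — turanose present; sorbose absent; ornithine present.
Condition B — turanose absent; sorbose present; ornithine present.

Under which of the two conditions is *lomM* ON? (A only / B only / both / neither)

Condition A:
Turanose is present, so OxaP is inactive.
Sorbose is absent, so LutL is active.
Ornithine is present, so ZorQ is inactive.
No repressor is bound and LutL is active, so *pexK* is transcribed.
So PexK is produced and active.
No repressor is bound and PexK is active, so *elnL* is transcribed.
So ElnL is produced and active.
No repressor is bound and ElnL is active, so *lomM* is transcribed.
→ *lomM* is ON in A.
Condition B:
Turanose is absent, so OxaP is active.
Sorbose is present, so LutL is inactive.
Ornithine is present, so ZorQ is inactive.
Required activator LutL is absent, so *pexK* is not transcribed.
So PexK is not produced.
Required activator PexK is absent, so *elnL* is not transcribed.
So ElnL is not produced.
With repressor OxaP bound, *lomM* is not transcribed.
→ *lomM* is OFF in B.

A only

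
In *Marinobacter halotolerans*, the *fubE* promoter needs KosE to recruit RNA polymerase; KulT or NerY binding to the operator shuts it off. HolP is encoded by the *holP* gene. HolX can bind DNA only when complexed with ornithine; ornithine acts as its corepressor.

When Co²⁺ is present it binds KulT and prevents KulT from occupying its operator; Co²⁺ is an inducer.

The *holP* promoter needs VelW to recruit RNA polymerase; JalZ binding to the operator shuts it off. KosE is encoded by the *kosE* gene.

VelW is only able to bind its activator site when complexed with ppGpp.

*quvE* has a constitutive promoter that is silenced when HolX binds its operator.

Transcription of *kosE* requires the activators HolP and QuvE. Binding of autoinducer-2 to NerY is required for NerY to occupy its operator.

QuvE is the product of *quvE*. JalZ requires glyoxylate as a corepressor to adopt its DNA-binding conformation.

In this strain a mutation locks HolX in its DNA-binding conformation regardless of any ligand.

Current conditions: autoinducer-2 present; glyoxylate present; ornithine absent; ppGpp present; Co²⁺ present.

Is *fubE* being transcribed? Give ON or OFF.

OFF

Co²⁺ is present, so KulT is inactive.
Autoinducer-2 is present, so NerY is active.
ppGpp is present, so VelW is active.
Glyoxylate is present, so JalZ is active.
With repressor JalZ bound, *holP* is not transcribed.
So HolP is not produced.
HolX is constitutively active in this strain.
With repressor HolX bound, *quvE* is not transcribed.
So QuvE is not produced.
Required activator HolP is absent, so *kosE* is not transcribed.
So KosE is not produced.
With repressor NerY bound, *fubE* is not transcribed.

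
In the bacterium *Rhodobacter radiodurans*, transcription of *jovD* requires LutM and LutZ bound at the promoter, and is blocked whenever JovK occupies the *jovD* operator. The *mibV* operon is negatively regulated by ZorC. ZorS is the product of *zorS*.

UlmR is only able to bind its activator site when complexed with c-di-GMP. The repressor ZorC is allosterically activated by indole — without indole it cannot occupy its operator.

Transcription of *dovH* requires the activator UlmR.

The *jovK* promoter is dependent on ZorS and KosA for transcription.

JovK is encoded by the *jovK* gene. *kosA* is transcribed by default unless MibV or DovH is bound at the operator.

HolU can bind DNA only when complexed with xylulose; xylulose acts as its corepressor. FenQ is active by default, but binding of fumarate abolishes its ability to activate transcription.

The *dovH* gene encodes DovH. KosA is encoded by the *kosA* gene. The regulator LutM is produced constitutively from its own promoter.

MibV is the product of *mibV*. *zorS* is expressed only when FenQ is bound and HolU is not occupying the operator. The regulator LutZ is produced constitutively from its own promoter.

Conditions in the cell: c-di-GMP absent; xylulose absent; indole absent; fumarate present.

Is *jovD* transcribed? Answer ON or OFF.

LutM is produced constitutively and is active.
Xylulose is absent, so HolU is inactive.
Fumarate is present, so FenQ is inactive.
Required activator FenQ is absent, so *zorS* is not transcribed.
So ZorS is not produced.
Indole is absent, so ZorC is inactive.
With no repressor bound, *mibV* is transcribed.
So MibV is produced and active.
c-di-GMP is absent, so UlmR is inactive.
Required activator UlmR is absent, so *dovH* is not transcribed.
So DovH is not produced.
With repressor MibV bound, *kosA* is not transcribed.
So KosA is not produced.
Required activator ZorS is absent, so *jovK* is not transcribed.
So JovK is not produced.
LutZ is produced constitutively and is active.
No repressor is bound and LutM and LutZ are active, so *jovD* is transcribed.

ON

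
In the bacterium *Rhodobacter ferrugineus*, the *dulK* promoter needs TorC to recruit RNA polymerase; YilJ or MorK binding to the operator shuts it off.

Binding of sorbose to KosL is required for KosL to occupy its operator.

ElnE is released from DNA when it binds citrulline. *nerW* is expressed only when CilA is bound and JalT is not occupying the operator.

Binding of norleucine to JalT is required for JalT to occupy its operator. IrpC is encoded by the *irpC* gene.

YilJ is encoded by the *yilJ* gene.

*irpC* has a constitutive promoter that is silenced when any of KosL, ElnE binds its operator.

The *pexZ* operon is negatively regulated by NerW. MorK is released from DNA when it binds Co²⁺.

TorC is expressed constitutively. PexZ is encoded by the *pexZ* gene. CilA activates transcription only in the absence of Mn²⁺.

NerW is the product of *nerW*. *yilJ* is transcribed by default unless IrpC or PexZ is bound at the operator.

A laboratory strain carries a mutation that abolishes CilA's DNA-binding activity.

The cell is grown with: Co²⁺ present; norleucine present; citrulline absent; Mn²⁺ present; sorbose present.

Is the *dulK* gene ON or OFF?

ON

TorC is produced constitutively and is active.
Sorbose is present, so KosL is active.
Citrulline is absent, so ElnE is active.
With repressor KosL bound, *irpC* is not transcribed.
So IrpC is not produced.
Norleucine is present, so JalT is active.
CilA is non-functional in this strain, so it has no effect.
With repressor JalT bound, *nerW* is not transcribed.
So NerW is not produced.
With no repressor bound, *pexZ* is transcribed.
So PexZ is produced and active.
With repressor PexZ bound, *yilJ* is not transcribed.
So YilJ is not produced.
Co²⁺ is present, so MorK is inactive.
No repressor is bound and TorC is active, so *dulK* is transcribed.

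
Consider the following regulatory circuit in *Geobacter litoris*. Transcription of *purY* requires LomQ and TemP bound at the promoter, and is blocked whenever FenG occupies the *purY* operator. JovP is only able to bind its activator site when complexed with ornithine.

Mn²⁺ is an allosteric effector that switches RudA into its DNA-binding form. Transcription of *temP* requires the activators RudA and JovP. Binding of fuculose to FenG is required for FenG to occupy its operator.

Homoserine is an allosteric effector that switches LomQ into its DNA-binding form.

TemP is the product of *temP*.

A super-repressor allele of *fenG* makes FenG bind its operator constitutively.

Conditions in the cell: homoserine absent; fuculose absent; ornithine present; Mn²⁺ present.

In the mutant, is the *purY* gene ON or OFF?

FenG is constitutively active in this strain.
Homoserine is absent, so LomQ is inactive.
Mn²⁺ is present, so RudA is active.
Ornithine is present, so JovP is active.
No repressor is bound and RudA and JovP are active, so *temP* is transcribed.
So TemP is produced and active.
With repressor FenG bound, *purY* is not transcribed.

OFF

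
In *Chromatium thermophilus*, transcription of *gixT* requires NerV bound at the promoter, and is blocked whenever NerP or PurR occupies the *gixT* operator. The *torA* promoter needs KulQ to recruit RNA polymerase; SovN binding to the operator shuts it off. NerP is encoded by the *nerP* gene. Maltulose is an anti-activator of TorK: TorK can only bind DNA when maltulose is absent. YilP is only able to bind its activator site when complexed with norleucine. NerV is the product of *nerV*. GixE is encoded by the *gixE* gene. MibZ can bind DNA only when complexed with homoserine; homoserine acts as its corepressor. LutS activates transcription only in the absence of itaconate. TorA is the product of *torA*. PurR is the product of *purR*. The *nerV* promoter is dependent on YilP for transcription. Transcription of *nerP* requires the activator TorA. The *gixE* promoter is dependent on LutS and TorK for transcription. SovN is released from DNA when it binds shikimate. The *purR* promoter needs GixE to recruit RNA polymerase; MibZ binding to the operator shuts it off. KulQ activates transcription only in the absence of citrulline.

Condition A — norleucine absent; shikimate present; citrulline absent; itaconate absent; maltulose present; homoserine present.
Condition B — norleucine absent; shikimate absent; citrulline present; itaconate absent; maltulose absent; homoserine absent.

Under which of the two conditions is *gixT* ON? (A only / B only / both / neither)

Condition A:
Norleucine is absent, so YilP is inactive.
Required activator YilP is absent, so *nerV* is not transcribed.
So NerV is not produced.
Shikimate is present, so SovN is inactive.
Citrulline is absent, so KulQ is active.
No repressor is bound and KulQ is active, so *torA* is transcribed.
So TorA is produced and active.
No repressor is bound and TorA is active, so *nerP* is transcribed.
So NerP is produced and active.
Itaconate is absent, so LutS is active.
Maltulose is present, so TorK is inactive.
Required activator TorK is absent, so *gixE* is not transcribed.
So GixE is not produced.
Homoserine is present, so MibZ is active.
With repressor MibZ bound, *purR* is not transcribed.
So PurR is not produced.
With repressor NerP bound, *gixT* is not transcribed.
→ *gixT* is OFF in A.
Condition B:
Norleucine is absent, so YilP is inactive.
Required activator YilP is absent, so *nerV* is not transcribed.
So NerV is not produced.
Shikimate is absent, so SovN is active.
Citrulline is present, so KulQ is inactive.
With repressor SovN bound, *torA* is not transcribed.
So TorA is not produced.
Required activator TorA is absent, so *nerP* is not transcribed.
So NerP is not produced.
Itaconate is absent, so LutS is active.
Maltulose is absent, so TorK is active.
No repressor is bound and LutS and TorK are active, so *gixE* is transcribed.
So GixE is produced and active.
Homoserine is absent, so MibZ is inactive.
No repressor is bound and GixE is active, so *purR* is transcribed.
So PurR is produced and active.
With repressor PurR bound, *gixT* is not transcribed.
→ *gixT* is OFF in B.

neither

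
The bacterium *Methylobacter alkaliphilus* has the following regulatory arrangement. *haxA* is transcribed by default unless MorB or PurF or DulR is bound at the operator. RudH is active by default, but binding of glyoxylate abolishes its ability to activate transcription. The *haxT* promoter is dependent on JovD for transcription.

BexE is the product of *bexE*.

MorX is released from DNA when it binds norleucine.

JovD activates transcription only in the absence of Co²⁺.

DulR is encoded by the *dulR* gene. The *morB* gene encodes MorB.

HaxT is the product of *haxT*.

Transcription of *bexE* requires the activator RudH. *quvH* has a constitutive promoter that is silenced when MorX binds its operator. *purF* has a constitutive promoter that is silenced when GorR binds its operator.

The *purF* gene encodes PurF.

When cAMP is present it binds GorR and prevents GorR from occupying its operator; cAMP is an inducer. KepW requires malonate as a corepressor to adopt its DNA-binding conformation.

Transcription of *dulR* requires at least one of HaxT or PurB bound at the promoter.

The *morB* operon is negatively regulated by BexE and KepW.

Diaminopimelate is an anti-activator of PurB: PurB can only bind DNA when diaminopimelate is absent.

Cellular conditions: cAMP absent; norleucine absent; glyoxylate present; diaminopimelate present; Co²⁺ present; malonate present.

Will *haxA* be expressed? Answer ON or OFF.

Glyoxylate is present, so RudH is inactive.
Required activator RudH is absent, so *bexE* is not transcribed.
So BexE is not produced.
Malonate is present, so KepW is active.
With repressor KepW bound, *morB* is not transcribed.
So MorB is not produced.
cAMP is absent, so GorR is active.
With repressor GorR bound, *purF* is not transcribed.
So PurF is not produced.
Co²⁺ is present, so JovD is inactive.
Required activator JovD is absent, so *haxT* is not transcribed.
So HaxT is not produced.
Diaminopimelate is present, so PurB is inactive.
No activator is available at the *dulR* promoter, so *dulR* is not transcribed.
So DulR is not produced.
With no repressor bound, *haxA* is transcribed.

ON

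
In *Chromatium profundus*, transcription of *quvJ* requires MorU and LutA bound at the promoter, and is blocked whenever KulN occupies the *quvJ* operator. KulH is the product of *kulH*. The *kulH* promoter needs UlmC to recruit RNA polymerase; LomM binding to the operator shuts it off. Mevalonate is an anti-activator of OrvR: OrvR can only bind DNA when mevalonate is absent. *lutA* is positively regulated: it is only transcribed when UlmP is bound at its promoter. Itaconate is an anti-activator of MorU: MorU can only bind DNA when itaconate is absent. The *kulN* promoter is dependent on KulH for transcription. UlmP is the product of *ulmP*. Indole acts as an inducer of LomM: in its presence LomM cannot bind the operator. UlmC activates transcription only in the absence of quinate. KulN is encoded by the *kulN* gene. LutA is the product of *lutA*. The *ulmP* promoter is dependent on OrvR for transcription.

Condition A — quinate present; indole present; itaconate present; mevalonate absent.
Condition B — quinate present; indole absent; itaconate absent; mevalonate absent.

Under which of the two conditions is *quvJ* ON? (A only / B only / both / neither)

Condition A:
Quinate is present, so UlmC is inactive.
Indole is present, so LomM is inactive.
Required activator UlmC is absent, so *kulH* is not transcribed.
So KulH is not produced.
Required activator KulH is absent, so *kulN* is not transcribed.
So KulN is not produced.
Itaconate is present, so MorU is inactive.
Mevalonate is absent, so OrvR is active.
No repressor is bound and OrvR is active, so *ulmP* is transcribed.
So UlmP is produced and active.
No repressor is bound and UlmP is active, so *lutA* is transcribed.
So LutA is produced and active.
Required activator MorU is absent, so *quvJ* is not transcribed.
→ *quvJ* is OFF in A.
Condition B:
Quinate is present, so UlmC is inactive.
Indole is absent, so LomM is active.
With repressor LomM bound, *kulH* is not transcribed.
So KulH is not produced.
Required activator KulH is absent, so *kulN* is not transcribed.
So KulN is not produced.
Itaconate is absent, so MorU is active.
Mevalonate is absent, so OrvR is active.
No repressor is bound and OrvR is active, so *ulmP* is transcribed.
So UlmP is produced and active.
No repressor is bound and UlmP is active, so *lutA* is transcribed.
So LutA is produced and active.
No repressor is bound and MorU and LutA are active, so *quvJ* is transcribed.
→ *quvJ* is ON in B.

B only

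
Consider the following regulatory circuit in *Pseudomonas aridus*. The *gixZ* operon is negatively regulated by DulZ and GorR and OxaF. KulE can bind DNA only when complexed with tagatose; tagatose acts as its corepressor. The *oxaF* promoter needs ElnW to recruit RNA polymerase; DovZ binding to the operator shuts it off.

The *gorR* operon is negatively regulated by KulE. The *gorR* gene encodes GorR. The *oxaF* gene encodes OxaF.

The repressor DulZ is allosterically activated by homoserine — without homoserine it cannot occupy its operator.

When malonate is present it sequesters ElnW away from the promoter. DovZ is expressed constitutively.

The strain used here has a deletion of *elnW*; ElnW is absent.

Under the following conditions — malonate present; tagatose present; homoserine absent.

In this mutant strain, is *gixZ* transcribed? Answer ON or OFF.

ON

Homoserine is absent, so DulZ is inactive.
Tagatose is present, so KulE is active.
With repressor KulE bound, *gorR* is not transcribed.
So GorR is not produced.
ElnW is non-functional in this strain, so it has no effect.
DovZ is produced constitutively and is active.
With repressor DovZ bound, *oxaF* is not transcribed.
So OxaF is not produced.
With no repressor bound, *gixZ* is transcribed.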